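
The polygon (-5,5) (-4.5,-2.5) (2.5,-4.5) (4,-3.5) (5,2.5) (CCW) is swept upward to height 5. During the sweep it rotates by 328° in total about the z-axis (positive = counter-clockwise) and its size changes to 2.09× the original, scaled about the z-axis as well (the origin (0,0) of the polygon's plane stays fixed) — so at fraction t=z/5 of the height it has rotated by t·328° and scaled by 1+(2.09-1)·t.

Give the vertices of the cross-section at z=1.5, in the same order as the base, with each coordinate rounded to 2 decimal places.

t = z/height = 1.5/5 = 0.3
s = 1 + (scale-1)·z/height = 1 + (2.09-1)·1.5/5 = 1.327000
θ = twist·z/height = 328°·1.5/5 = 98.4000° = 1.717404 rad
cos θ = -0.146083, sin θ = 0.989272 (intermediates below are computed at full precision and shown rounded to 5 d.p.)
v1: (-5,5) → rotate → (-4.21595,-5.67678) → ×s → (-5.59456,-7.53308) → (-5.59,-7.53)
v2: (-4.5,-2.5) → rotate → (3.13055,-4.08652) → ×s → (4.15425,-5.42281) → (4.15,-5.42)
v3: (2.5,-4.5) → rotate → (4.08652,3.13055) → ×s → (5.42281,4.15425) → (5.42,4.15)
v4: (4,-3.5) → rotate → (2.87812,4.46838) → ×s → (3.81927,5.92954) → (3.82,5.93)
v5: (5,2.5) → rotate → (-3.20360,4.58115) → ×s → (-4.25117,6.07919) → (-4.25,6.08)

Cross-section at z=1.5: (-5.59,-7.53) (4.15,-5.42) (5.42,4.15) (3.82,5.93) (-4.25,6.08)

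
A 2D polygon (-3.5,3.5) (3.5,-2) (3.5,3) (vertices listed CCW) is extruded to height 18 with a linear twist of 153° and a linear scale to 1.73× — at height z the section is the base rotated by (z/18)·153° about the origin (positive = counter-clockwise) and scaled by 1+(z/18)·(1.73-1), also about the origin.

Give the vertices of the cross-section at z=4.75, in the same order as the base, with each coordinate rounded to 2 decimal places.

Cross-section at z=4.75: (-5.88,0.48) (4.73,0.89) (0.86,5.43)

t = z/height = 4.75/18 = 0.263889
s = 1 + (scale-1)·z/height = 1 + (1.73-1)·4.75/18 = 1.192639
θ = twist·z/height = 153°·4.75/18 = 40.3750° = 0.704677 rad
cos θ = 0.761821, sin θ = 0.647788 (intermediates below are computed at full precision and shown rounded to 5 d.p.)
v1: (-3.5,3.5) → rotate → (-4.93363,0.39912) → ×s → (-5.88404,0.47600) → (-5.88,0.48)
v2: (3.5,-2) → rotate → (3.96195,0.74361) → ×s → (4.72517,0.88686) → (4.73,0.89)
v3: (3.5,3) → rotate → (0.72301,4.55272) → ×s → (0.86229,5.42975) → (0.86,5.43)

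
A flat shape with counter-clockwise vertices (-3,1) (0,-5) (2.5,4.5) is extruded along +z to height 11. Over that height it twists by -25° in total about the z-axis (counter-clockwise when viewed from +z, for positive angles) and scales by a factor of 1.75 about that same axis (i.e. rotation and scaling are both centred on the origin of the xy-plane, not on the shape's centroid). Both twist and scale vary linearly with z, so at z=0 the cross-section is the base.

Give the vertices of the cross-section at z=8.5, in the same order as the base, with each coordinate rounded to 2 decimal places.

Cross-section at z=8.5: (-3.95,3.06) (-2.61,-7.45) (6.08,5.40)

t = z/height = 8.5/11 = 0.772727
s = 1 + (scale-1)·z/height = 1 + (1.75-1)·8.5/11 = 1.579545
θ = twist·z/height = -25°·8.5/11 = -19.3182° = -0.337166 rad
cos θ = 0.943696, sin θ = -0.330814 (intermediates below are computed at full precision and shown rounded to 5 d.p.)
v1: (-3,1) → rotate → (-2.50027,1.93614) → ×s → (-3.94930,3.05822) → (-3.95,3.06)
v2: (0,-5) → rotate → (-1.65407,-4.71848) → ×s → (-2.61268,-7.45305) → (-2.61,-7.45)
v3: (2.5,4.5) → rotate → (3.84790,3.41960) → ×s → (6.07794,5.40141) → (6.08,5.40)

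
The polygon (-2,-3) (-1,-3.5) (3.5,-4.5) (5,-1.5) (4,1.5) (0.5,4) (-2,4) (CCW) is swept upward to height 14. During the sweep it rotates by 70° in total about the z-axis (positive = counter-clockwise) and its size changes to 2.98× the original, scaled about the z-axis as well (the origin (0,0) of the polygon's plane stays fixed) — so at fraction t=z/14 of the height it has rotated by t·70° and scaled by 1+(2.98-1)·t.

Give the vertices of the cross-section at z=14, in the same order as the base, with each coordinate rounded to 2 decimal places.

t = z/height = 14/14 = 1
s = 1 + (scale-1)·z/height = 1 + (2.98-1)·14/14 = 2.980000
θ = twist·z/height = 70°·14/14 = 70.0000° = 1.221730 rad
cos θ = 0.342020, sin θ = 0.939693 (intermediates below are computed at full precision and shown rounded to 5 d.p.)
v1: (-2,-3) → rotate → (2.13504,-2.90545) → ×s → (6.36241,-8.65823) → (6.36,-8.66)
v2: (-1,-3.5) → rotate → (2.94690,-2.13676) → ×s → (8.78177,-6.36755) → (8.78,-6.37)
v3: (3.5,-4.5) → rotate → (5.42569,1.74983) → ×s → (16.16855,5.21450) → (16.17,5.21)
v4: (5,-1.5) → rotate → (3.11964,4.18543) → ×s → (9.29653,12.47259) → (9.30,12.47)
v5: (4,1.5) → rotate → (-0.04146,4.27180) → ×s → (-0.12355,12.72997) → (-0.12,12.73)
v6: (0.5,4) → rotate → (-3.58776,1.83793) → ×s → (-10.69153,5.47702) → (-10.69,5.48)
v7: (-2,4) → rotate → (-4.44281,-0.51130) → ×s → (-13.23958,-1.52369) → (-13.24,-1.52)

Cross-section at z=14: (6.36,-8.66) (8.78,-6.37) (16.17,5.21) (9.30,12.47) (-0.12,12.73) (-10.69,5.48) (-13.24,-1.52)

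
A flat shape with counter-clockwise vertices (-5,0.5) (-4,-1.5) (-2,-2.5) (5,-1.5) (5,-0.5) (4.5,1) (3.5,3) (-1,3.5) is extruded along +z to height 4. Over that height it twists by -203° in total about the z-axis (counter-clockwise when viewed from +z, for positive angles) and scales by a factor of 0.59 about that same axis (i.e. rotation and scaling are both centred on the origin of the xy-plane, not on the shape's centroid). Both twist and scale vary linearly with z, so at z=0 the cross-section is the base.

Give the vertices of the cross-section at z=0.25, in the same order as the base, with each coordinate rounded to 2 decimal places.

t = z/height = 0.25/4 = 0.0625
s = 1 + (scale-1)·z/height = 1 + (0.59-1)·0.25/4 = 0.974375
θ = twist·z/height = -203°·0.25/4 = -12.6875° = -0.221439 rad
cos θ = 0.975582, sin θ = -0.219633 (intermediates below are computed at full precision and shown rounded to 5 d.p.)
v1: (-5,0.5) → rotate → (-4.76810,1.58596) → ×s → (-4.64591,1.54532) → (-4.65,1.55)
v2: (-4,-1.5) → rotate → (-4.23178,-0.58484) → ×s → (-4.12334,-0.56985) → (-4.12,-0.57)
v3: (-2,-2.5) → rotate → (-2.50025,-1.99969) → ×s → (-2.43618,-1.94845) → (-2.44,-1.95)
v4: (5,-1.5) → rotate → (4.54846,-2.56154) → ×s → (4.43191,-2.49590) → (4.43,-2.50)
v5: (5,-0.5) → rotate → (4.76810,-1.58596) → ×s → (4.64591,-1.54532) → (4.65,-1.55)
v6: (4.5,1) → rotate → (4.60975,-0.01277) → ×s → (4.49163,-0.01244) → (4.49,-0.01)
v7: (3.5,3) → rotate → (4.07344,2.15803) → ×s → (3.96906,2.10273) → (3.97,2.10)
v8: (-1,3.5) → rotate → (-0.20687,3.63417) → ×s → (-0.20156,3.54105) → (-0.20,3.54)

Cross-section at z=0.25: (-4.65,1.55) (-4.12,-0.57) (-2.44,-1.95) (4.43,-2.50) (4.65,-1.55) (4.49,-0.01) (3.97,2.10) (-0.20,3.54)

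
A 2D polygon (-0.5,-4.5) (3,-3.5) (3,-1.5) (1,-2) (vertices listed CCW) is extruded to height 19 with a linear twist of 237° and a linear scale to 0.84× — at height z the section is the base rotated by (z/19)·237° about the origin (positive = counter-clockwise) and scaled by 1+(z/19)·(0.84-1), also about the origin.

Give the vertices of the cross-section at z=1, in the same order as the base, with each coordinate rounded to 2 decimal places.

t = z/height = 1/19 = 0.0526316
s = 1 + (scale-1)·z/height = 1 + (0.84-1)·1/19 = 0.991579
θ = twist·z/height = 237°·1/19 = 12.4737° = 0.217707 rad
cos θ = 0.976395, sin θ = 0.215991 (intermediates below are computed at full precision and shown rounded to 5 d.p.)
v1: (-0.5,-4.5) → rotate → (0.48376,-4.50177) → ×s → (0.47969,-4.46386) → (0.48,-4.46)
v2: (3,-3.5) → rotate → (3.68516,-2.76941) → ×s → (3.65412,-2.74609) → (3.65,-2.75)
v3: (3,-1.5) → rotate → (3.25317,-0.81662) → ×s → (3.22578,-0.80974) → (3.23,-0.81)
v4: (1,-2) → rotate → (1.40838,-1.73680) → ×s → (1.39652,-1.72217) → (1.40,-1.72)

Cross-section at z=1: (0.48,-4.46) (3.65,-2.75) (3.23,-0.81) (1.40,-1.72)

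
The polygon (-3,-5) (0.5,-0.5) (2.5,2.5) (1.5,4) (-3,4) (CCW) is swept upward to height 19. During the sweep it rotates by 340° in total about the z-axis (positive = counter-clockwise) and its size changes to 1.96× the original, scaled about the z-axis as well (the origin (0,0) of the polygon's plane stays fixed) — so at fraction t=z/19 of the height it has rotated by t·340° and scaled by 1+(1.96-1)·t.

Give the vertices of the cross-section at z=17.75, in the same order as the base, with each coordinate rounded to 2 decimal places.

Cross-section at z=17.75: (-10.60,-3.17) (0.06,-1.34) (6.70,0.31) (7.22,3.69) (0.91,9.44)

t = z/height = 17.75/19 = 0.934211
s = 1 + (scale-1)·z/height = 1 + (1.96-1)·17.75/19 = 1.896842
θ = twist·z/height = 340°·17.75/19 = 317.6316° = 5.543717 rad
cos θ = 0.738827, sin θ = -0.673895 (intermediates below are computed at full precision and shown rounded to 5 d.p.)
v1: (-3,-5) → rotate → (-5.58596,-1.67245) → ×s → (-10.59568,-3.17237) → (-10.60,-3.17)
v2: (0.5,-0.5) → rotate → (0.03247,-0.70636) → ×s → (0.06158,-1.33986) → (0.06,-1.34)
v3: (2.5,2.5) → rotate → (3.53181,0.16233) → ×s → (6.69928,0.30791) → (6.70,0.31)
v4: (1.5,4) → rotate → (3.80382,1.94446) → ×s → (7.21525,3.68834) → (7.22,3.69)
v5: (-3,4) → rotate → (0.47910,4.97699) → ×s → (0.90878,9.44057) → (0.91,9.44)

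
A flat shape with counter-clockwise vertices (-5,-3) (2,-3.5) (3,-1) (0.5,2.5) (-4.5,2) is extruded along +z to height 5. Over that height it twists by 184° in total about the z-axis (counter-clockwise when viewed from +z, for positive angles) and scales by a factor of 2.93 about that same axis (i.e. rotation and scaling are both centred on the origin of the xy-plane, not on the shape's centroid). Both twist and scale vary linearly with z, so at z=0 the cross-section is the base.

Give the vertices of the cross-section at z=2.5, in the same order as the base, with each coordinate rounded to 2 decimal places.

t = z/height = 2.5/5 = 0.5
s = 1 + (scale-1)·z/height = 1 + (2.93-1)·2.5/5 = 1.965000
θ = twist·z/height = 184°·2.5/5 = 92.0000° = 1.605703 rad
cos θ = -0.034899, sin θ = 0.999391 (intermediates below are computed at full precision and shown rounded to 5 d.p.)
v1: (-5,-3) → rotate → (3.17267,-4.89226) → ×s → (6.23430,-9.61328) → (6.23,-9.61)
v2: (2,-3.5) → rotate → (3.42807,2.12093) → ×s → (6.73616,4.16763) → (6.74,4.17)
v3: (3,-1) → rotate → (0.89469,3.03307) → ×s → (1.75807,5.95999) → (1.76,5.96)
v4: (0.5,2.5) → rotate → (-2.51593,0.41245) → ×s → (-4.94380,0.81046) → (-4.94,0.81)
v5: (-4.5,2) → rotate → (-1.84173,-4.56706) → ×s → (-3.61901,-8.97427) → (-3.62,-8.97)

Cross-section at z=2.5: (6.23,-9.61) (6.74,4.17) (1.76,5.96) (-4.94,0.81) (-3.62,-8.97)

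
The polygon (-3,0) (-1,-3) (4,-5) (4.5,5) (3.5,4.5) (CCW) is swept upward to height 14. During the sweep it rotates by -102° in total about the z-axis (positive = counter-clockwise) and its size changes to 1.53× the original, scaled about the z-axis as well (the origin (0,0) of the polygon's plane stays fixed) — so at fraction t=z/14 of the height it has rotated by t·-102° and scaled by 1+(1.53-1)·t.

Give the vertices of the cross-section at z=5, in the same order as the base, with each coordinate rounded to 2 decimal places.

t = z/height = 5/14 = 0.357143
s = 1 + (scale-1)·z/height = 1 + (1.53-1)·5/14 = 1.189286
θ = twist·z/height = -102°·5/14 = -36.4286° = -0.635799 rad
cos θ = 0.804598, sin θ = -0.593820 (intermediates below are computed at full precision and shown rounded to 5 d.p.)
v1: (-3,0) → rotate → (-2.41379,1.78146) → ×s → (-2.87069,2.11867) → (-2.87,2.12)
v2: (-1,-3) → rotate → (-2.58606,-1.81997) → ×s → (-3.07556,-2.16447) → (-3.08,-2.16)
v3: (4,-5) → rotate → (0.24929,-6.39827) → ×s → (0.29648,-7.60937) → (0.30,-7.61)
v4: (4.5,5) → rotate → (6.58979,1.35080) → ×s → (7.83714,1.60648) → (7.84,1.61)
v5: (3.5,4.5) → rotate → (5.48828,1.54232) → ×s → (6.52714,1.83426) → (6.53,1.83)

Cross-section at z=5: (-2.87,2.12) (-3.08,-2.16) (0.30,-7.61) (7.84,1.61) (6.53,1.83)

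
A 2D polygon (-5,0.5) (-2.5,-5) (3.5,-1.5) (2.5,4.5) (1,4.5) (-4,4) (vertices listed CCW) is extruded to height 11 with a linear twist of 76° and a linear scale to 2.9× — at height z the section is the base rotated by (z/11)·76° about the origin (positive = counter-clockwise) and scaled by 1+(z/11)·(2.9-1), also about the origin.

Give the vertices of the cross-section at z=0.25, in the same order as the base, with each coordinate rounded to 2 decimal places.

t = z/height = 0.25/11 = 0.0227273
s = 1 + (scale-1)·z/height = 1 + (2.9-1)·0.25/11 = 1.043182
θ = twist·z/height = 76°·0.25/11 = 1.7273° = 0.030147 rad
cos θ = 0.999546, sin θ = 0.030142 (intermediates below are computed at full precision and shown rounded to 5 d.p.)
v1: (-5,0.5) → rotate → (-5.01280,0.34906) → ×s → (-5.22926,0.36414) → (-5.23,0.36)
v2: (-2.5,-5) → rotate → (-2.34815,-5.07308) → ×s → (-2.44955,-5.29215) → (-2.45,-5.29)
v3: (3.5,-1.5) → rotate → (3.54362,-1.39382) → ×s → (3.69664,-1.45401) → (3.70,-1.45)
v4: (2.5,4.5) → rotate → (2.36322,4.57331) → ×s → (2.46527,4.77079) → (2.47,4.77)
v5: (1,4.5) → rotate → (0.86391,4.52810) → ×s → (0.90121,4.72363) → (0.90,4.72)
v6: (-4,4) → rotate → (-4.11875,3.87761) → ×s → (-4.29661,4.04506) → (-4.30,4.05)

Cross-section at z=0.25: (-5.23,0.36) (-2.45,-5.29) (3.70,-1.45) (2.47,4.77) (0.90,4.72) (-4.30,4.05)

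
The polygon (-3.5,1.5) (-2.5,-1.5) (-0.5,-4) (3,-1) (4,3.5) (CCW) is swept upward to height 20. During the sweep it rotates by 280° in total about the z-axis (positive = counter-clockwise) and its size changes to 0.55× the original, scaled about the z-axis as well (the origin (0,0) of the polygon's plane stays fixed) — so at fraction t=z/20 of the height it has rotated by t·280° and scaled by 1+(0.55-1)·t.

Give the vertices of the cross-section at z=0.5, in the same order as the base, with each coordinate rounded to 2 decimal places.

t = z/height = 0.5/20 = 0.025
s = 1 + (scale-1)·z/height = 1 + (0.55-1)·0.5/20 = 0.988750
θ = twist·z/height = 280°·0.5/20 = 7.0000° = 0.122173 rad
cos θ = 0.992546, sin θ = 0.121869 (intermediates below are computed at full precision and shown rounded to 5 d.p.)
v1: (-3.5,1.5) → rotate → (-3.65672,1.06228) → ×s → (-3.61558,1.05033) → (-3.62,1.05)
v2: (-2.5,-1.5) → rotate → (-2.29856,-1.79349) → ×s → (-2.27270,-1.77332) → (-2.27,-1.77)
v3: (-0.5,-4) → rotate → (-0.00880,-4.03112) → ×s → (-0.00870,-3.98577) → (-0.01,-3.99)
v4: (3,-1) → rotate → (3.09951,-0.62694) → ×s → (3.06464,-0.61989) → (3.06,-0.62)
v5: (4,3.5) → rotate → (3.54364,3.96139) → ×s → (3.50378,3.91682) → (3.50,3.92)

Cross-section at z=0.5: (-3.62,1.05) (-2.27,-1.77) (-0.01,-3.99) (3.06,-0.62) (3.50,3.92)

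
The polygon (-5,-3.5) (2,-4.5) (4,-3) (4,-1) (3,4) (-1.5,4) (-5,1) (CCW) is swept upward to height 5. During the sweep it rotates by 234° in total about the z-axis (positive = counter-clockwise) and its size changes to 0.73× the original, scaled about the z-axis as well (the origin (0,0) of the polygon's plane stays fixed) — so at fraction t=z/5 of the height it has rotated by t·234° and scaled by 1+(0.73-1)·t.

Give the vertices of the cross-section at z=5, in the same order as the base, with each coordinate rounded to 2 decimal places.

t = z/height = 5/5 = 1
s = 1 + (scale-1)·z/height = 1 + (0.73-1)·5/5 = 0.730000
θ = twist·z/height = 234°·5/5 = 234.0000° = 4.084070 rad
cos θ = -0.587785, sin θ = -0.809017 (intermediates below are computed at full precision and shown rounded to 5 d.p.)
v1: (-5,-3.5) → rotate → (0.10737,6.10233) → ×s → (0.07838,4.45470) → (0.08,4.45)
v2: (2,-4.5) → rotate → (-4.81615,1.02700) → ×s → (-3.51579,0.74971) → (-3.52,0.75)
v3: (4,-3) → rotate → (-4.77819,-1.47271) → ×s → (-3.48808,-1.07508) → (-3.49,-1.08)
v4: (4,-1) → rotate → (-3.16016,-2.64828) → ×s → (-2.30692,-1.93325) → (-2.31,-1.93)
v5: (3,4) → rotate → (1.47271,-4.77819) → ×s → (1.07508,-3.48808) → (1.08,-3.49)
v6: (-1.5,4) → rotate → (4.11775,-1.13762) → ×s → (3.00595,-0.83046) → (3.01,-0.83)
v7: (-5,1) → rotate → (3.74794,3.45730) → ×s → (2.73600,2.52383) → (2.74,2.52)

Cross-section at z=5: (0.08,4.45) (-3.52,0.75) (-3.49,-1.08) (-2.31,-1.93) (1.08,-3.49) (3.01,-0.83) (2.74,2.52)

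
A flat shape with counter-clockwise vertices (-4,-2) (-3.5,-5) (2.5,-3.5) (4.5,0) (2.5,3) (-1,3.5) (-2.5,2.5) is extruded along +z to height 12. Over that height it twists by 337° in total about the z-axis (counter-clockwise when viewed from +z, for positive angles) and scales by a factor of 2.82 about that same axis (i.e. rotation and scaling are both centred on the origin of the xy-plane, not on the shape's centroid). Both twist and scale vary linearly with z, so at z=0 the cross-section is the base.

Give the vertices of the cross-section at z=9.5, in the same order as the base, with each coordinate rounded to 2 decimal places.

t = z/height = 9.5/12 = 0.791667
s = 1 + (scale-1)·z/height = 1 + (2.82-1)·9.5/12 = 2.440833
θ = twist·z/height = 337°·9.5/12 = 266.7917° = 4.656393 rad
cos θ = -0.055967, sin θ = -0.998433 (intermediates below are computed at full precision and shown rounded to 5 d.p.)
v1: (-4,-2) → rotate → (-1.77300,4.10566) → ×s → (-4.32759,10.02124) → (-4.33,10.02)
v2: (-3.5,-5) → rotate → (-4.79628,3.77435) → ×s → (-11.70692,9.21255) → (-11.71,9.21)
v3: (2.5,-3.5) → rotate → (-3.63443,-2.30020) → ×s → (-8.87104,-5.61440) → (-8.87,-5.61)
v4: (4.5,0) → rotate → (-0.25185,-4.49295) → ×s → (-0.61472,-10.96653) → (-0.61,-10.97)
v5: (2.5,3) → rotate → (2.85538,-2.66398) → ×s → (6.96951,-6.50234) → (6.97,-6.50)
v6: (-1,3.5) → rotate → (3.55048,0.80255) → ×s → (8.66613,1.95889) → (8.67,1.96)
v7: (-2.5,2.5) → rotate → (2.63600,2.35616) → ×s → (6.43403,5.75101) → (6.43,5.75)

Cross-section at z=9.5: (-4.33,10.02) (-11.71,9.21) (-8.87,-5.61) (-0.61,-10.97) (6.97,-6.50) (8.67,1.96) (6.43,5.75)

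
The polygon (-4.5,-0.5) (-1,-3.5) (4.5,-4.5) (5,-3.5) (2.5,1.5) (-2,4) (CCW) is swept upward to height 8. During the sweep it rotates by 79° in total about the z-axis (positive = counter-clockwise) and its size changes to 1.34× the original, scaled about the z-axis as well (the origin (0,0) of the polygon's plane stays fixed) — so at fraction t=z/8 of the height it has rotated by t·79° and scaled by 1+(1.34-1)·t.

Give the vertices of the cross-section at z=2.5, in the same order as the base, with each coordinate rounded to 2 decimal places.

t = z/height = 2.5/8 = 0.3125
s = 1 + (scale-1)·z/height = 1 + (1.34-1)·2.5/8 = 1.106250
θ = twist·z/height = 79°·2.5/8 = 24.6875° = 0.430878 rad
cos θ = 0.908599, sin θ = 0.417669 (intermediates below are computed at full precision and shown rounded to 5 d.p.)
v1: (-4.5,-0.5) → rotate → (-3.87986,-2.33381) → ×s → (-4.29210,-2.58178) → (-4.29,-2.58)
v2: (-1,-3.5) → rotate → (0.55324,-3.59777) → ×s → (0.61202,-3.98003) → (0.61,-3.98)
v3: (4.5,-4.5) → rotate → (5.96821,-2.20919) → ×s → (6.60233,-2.44391) → (6.60,-2.44)
v4: (5,-3.5) → rotate → (6.00484,-1.09175) → ×s → (6.64285,-1.20775) → (6.64,-1.21)
v5: (2.5,1.5) → rotate → (1.64500,2.40707) → ×s → (1.81978,2.66282) → (1.82,2.66)
v6: (-2,4) → rotate → (-3.48787,2.79906) → ×s → (-3.85846,3.09646) → (-3.86,3.10)

Cross-section at z=2.5: (-4.29,-2.58) (0.61,-3.98) (6.60,-2.44) (6.64,-1.21) (1.82,2.66) (-3.86,3.10)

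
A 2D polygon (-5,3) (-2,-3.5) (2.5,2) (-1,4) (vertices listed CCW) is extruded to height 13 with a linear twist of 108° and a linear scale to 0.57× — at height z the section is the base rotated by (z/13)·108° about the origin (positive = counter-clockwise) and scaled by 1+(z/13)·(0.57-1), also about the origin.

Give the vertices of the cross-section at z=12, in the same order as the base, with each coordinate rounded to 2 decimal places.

t = z/height = 12/13 = 0.923077
s = 1 + (scale-1)·z/height = 1 + (0.57-1)·12/13 = 0.603077
θ = twist·z/height = 108°·12/13 = 99.6923° = 1.739959 rad
cos θ = -0.168357, sin θ = 0.985726 (intermediates below are computed at full precision and shown rounded to 5 d.p.)
v1: (-5,3) → rotate → (-2.11539,-5.43370) → ×s → (-1.27574,-3.27694) → (-1.28,-3.28)
v2: (-2,-3.5) → rotate → (3.78676,-1.38220) → ×s → (2.28370,-0.83357) → (2.28,-0.83)
v3: (2.5,2) → rotate → (-2.39234,2.12760) → ×s → (-1.44277,1.28311) → (-1.44,1.28)
v4: (-1,4) → rotate → (-3.77455,-1.65915) → ×s → (-2.27634,-1.00060) → (-2.28,-1.00)

Cross-section at z=12: (-1.28,-3.28) (2.28,-0.83) (-1.44,1.28) (-2.28,-1.00)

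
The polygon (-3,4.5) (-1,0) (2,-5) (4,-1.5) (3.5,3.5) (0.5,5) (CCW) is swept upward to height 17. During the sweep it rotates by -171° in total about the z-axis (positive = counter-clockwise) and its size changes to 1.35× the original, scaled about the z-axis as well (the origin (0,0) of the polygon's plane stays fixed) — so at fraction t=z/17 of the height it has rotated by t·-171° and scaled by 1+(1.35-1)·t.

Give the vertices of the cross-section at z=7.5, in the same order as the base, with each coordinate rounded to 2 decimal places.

t = z/height = 7.5/17 = 0.441176
s = 1 + (scale-1)·z/height = 1 + (1.35-1)·7.5/17 = 1.154412
θ = twist·z/height = -171°·7.5/17 = -75.4412° = -1.316697 rad
cos θ = 0.251374, sin θ = -0.967890 (intermediates below are computed at full precision and shown rounded to 5 d.p.)
v1: (-3,4.5) → rotate → (3.60138,4.03485) → ×s → (4.15748,4.65788) → (4.16,4.66)
v2: (-1,0) → rotate → (-0.25137,0.96789) → ×s → (-0.29019,1.11734) → (-0.29,1.12)
v3: (2,-5) → rotate → (-4.33670,-3.19265) → ×s → (-5.00634,-3.68563) → (-5.01,-3.69)
v4: (4,-1.5) → rotate → (-0.44634,-4.24862) → ×s → (-0.51526,-4.90466) → (-0.52,-4.90)
v5: (3.5,3.5) → rotate → (4.26742,-2.50781) → ×s → (4.92636,-2.89504) → (4.93,-2.90)
v6: (0.5,5) → rotate → (4.96514,0.77292) → ×s → (5.73181,0.89227) → (5.73,0.89)

Cross-section at z=7.5: (4.16,4.66) (-0.29,1.12) (-5.01,-3.69) (-0.52,-4.90) (4.93,-2.90) (5.73,0.89)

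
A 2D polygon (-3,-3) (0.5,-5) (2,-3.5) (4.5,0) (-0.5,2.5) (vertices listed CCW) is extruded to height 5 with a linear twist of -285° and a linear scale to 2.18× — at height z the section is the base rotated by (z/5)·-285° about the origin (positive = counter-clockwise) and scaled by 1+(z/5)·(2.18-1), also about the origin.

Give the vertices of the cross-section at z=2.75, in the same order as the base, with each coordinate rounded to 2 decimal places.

Cross-section at z=2.75: (2.59,6.50) (-4.01,7.25) (-5.31,4.00) (-6.82,-2.93) (2.38,-3.46)

t = z/height = 2.75/5 = 0.55
s = 1 + (scale-1)·z/height = 1 + (2.18-1)·2.75/5 = 1.649000
θ = twist·z/height = -285°·2.75/5 = -156.7500° = -2.735804 rad
cos θ = -0.918791, sin θ = -0.394744 (intermediates below are computed at full precision and shown rounded to 5 d.p.)
v1: (-3,-3) → rotate → (1.57214,3.94061) → ×s → (2.59246,6.49806) → (2.59,6.50)
v2: (0.5,-5) → rotate → (-2.43311,4.39658) → ×s → (-4.01221,7.24997) → (-4.01,7.25)
v3: (2,-3.5) → rotate → (-3.21919,2.42628) → ×s → (-5.30844,4.00094) → (-5.31,4.00)
v4: (4.5,0) → rotate → (-4.13456,-1.77635) → ×s → (-6.81789,-2.92920) → (-6.82,-2.93)
v5: (-0.5,2.5) → rotate → (1.44626,-2.09961) → ×s → (2.38487,-3.46225) → (2.38,-3.46)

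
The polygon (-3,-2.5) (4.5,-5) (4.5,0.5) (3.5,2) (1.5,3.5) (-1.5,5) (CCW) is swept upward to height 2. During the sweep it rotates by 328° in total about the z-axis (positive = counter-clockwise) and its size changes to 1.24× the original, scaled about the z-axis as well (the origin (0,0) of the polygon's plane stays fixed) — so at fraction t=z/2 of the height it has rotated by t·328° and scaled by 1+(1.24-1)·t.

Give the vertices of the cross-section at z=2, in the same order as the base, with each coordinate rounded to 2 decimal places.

t = z/height = 2/2 = 1
s = 1 + (scale-1)·z/height = 1 + (1.24-1)·2/2 = 1.240000
θ = twist·z/height = 328°·2/2 = 328.0000° = 5.724680 rad
cos θ = 0.848048, sin θ = -0.529919 (intermediates below are computed at full precision and shown rounded to 5 d.p.)
v1: (-3,-2.5) → rotate → (-3.86894,-0.53036) → ×s → (-4.79749,-0.65765) → (-4.80,-0.66)
v2: (4.5,-5) → rotate → (1.16662,-6.62488) → ×s → (1.44661,-8.21485) → (1.45,-8.21)
v3: (4.5,0.5) → rotate → (4.08118,-1.96061) → ×s → (5.06066,-2.43116) → (5.06,-2.43)
v4: (3.5,2) → rotate → (4.02801,-0.15862) → ×s → (4.99473,-0.19669) → (4.99,-0.20)
v5: (1.5,3.5) → rotate → (3.12679,2.17329) → ×s → (3.87722,2.69488) → (3.88,2.69)
v6: (-1.5,5) → rotate → (1.37752,5.03512) → ×s → (1.70813,6.24355) → (1.71,6.24)

Cross-section at z=2: (-4.80,-0.66) (1.45,-8.21) (5.06,-2.43) (4.99,-0.20) (3.88,2.69) (1.71,6.24)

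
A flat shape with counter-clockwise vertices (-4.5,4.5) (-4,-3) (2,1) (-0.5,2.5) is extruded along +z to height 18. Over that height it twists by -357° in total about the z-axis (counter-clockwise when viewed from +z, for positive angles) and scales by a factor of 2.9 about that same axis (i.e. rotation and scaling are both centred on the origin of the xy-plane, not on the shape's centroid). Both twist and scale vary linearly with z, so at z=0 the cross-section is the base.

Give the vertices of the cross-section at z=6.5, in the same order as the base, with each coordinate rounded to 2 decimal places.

Cross-section at z=6.5: (10.67,1.14) (0.30,8.43) (-0.81,-3.68) (3.81,-1.99)

t = z/height = 6.5/18 = 0.361111
s = 1 + (scale-1)·z/height = 1 + (2.9-1)·6.5/18 = 1.686111
θ = twist·z/height = -357°·6.5/18 = -128.9167° = -2.250020 rad
cos θ = -0.628189, sin θ = -0.778060 (intermediates below are computed at full precision and shown rounded to 5 d.p.)
v1: (-4.5,4.5) → rotate → (6.32812,0.67442) → ×s → (10.66992,1.13715) → (10.67,1.14)
v2: (-4,-3) → rotate → (0.17858,4.99681) → ×s → (0.30110,8.42518) → (0.30,8.43)
v3: (2,1) → rotate → (-0.47832,-2.18431) → ×s → (-0.80650,-3.68299) → (-0.81,-3.68)
v4: (-0.5,2.5) → rotate → (2.25925,-1.18144) → ×s → (3.80934,-1.99204) → (3.81,-1.99)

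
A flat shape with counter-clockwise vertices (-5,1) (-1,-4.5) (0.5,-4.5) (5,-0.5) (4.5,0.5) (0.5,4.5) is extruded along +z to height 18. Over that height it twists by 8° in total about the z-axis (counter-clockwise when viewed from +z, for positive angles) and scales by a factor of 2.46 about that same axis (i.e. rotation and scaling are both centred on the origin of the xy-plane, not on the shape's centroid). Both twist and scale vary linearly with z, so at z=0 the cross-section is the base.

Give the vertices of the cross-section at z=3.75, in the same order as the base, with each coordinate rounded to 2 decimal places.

t = z/height = 3.75/18 = 0.208333
s = 1 + (scale-1)·z/height = 1 + (2.46-1)·3.75/18 = 1.304167
θ = twist·z/height = 8°·3.75/18 = 1.6667° = 0.029089 rad
cos θ = 0.999577, sin θ = 0.029085 (intermediates below are computed at full precision and shown rounded to 5 d.p.)
v1: (-5,1) → rotate → (-5.02697,0.85415) → ×s → (-6.55601,1.11396) → (-6.56,1.11)
v2: (-1,-4.5) → rotate → (-0.86870,-4.52718) → ×s → (-1.13292,-5.90420) → (-1.13,-5.90)
v3: (0.5,-4.5) → rotate → (0.63067,-4.48355) → ×s → (0.82250,-5.84730) → (0.82,-5.85)
v4: (5,-0.5) → rotate → (5.01243,-0.35436) → ×s → (6.53704,-0.46215) → (6.54,-0.46)
v5: (4.5,0.5) → rotate → (4.48355,0.63067) → ×s → (5.84730,0.82250) → (5.85,0.82)
v6: (0.5,4.5) → rotate → (0.36891,4.51264) → ×s → (0.48112,5.88523) → (0.48,5.89)

Cross-section at z=3.75: (-6.56,1.11) (-1.13,-5.90) (0.82,-5.85) (6.54,-0.46) (5.85,0.82) (0.48,5.89)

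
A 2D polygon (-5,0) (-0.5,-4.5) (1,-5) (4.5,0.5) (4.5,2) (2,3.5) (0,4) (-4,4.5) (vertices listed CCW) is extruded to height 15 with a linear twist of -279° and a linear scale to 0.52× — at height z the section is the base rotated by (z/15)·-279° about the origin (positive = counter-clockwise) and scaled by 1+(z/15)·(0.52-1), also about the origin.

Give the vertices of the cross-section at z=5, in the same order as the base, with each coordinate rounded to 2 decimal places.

t = z/height = 5/15 = 0.333333
s = 1 + (scale-1)·z/height = 1 + (0.52-1)·5/15 = 0.840000
θ = twist·z/height = -279°·5/15 = -93.0000° = -1.623156 rad
cos θ = -0.052336, sin θ = -0.998630 (intermediates below are computed at full precision and shown rounded to 5 d.p.)
v1: (-5,0) → rotate → (0.26168,4.99315) → ×s → (0.21981,4.19424) → (0.22,4.19)
v2: (-0.5,-4.5) → rotate → (-4.46766,0.73483) → ×s → (-3.75284,0.61725) → (-3.75,0.62)
v3: (1,-5) → rotate → (-5.04548,-0.73695) → ×s → (-4.23821,-0.61904) → (-4.24,-0.62)
v4: (4.5,0.5) → rotate → (0.26380,-4.52000) → ×s → (0.22159,-3.79680) → (0.22,-3.80)
v5: (4.5,2) → rotate → (1.76175,-4.59850) → ×s → (1.47987,-3.86274) → (1.48,-3.86)
v6: (2,3.5) → rotate → (3.39053,-2.18043) → ×s → (2.84805,-1.83157) → (2.85,-1.83)
v7: (0,4) → rotate → (3.99452,-0.20934) → ×s → (3.35540,-0.17585) → (3.36,-0.18)
v8: (-4,4.5) → rotate → (4.70318,3.75901) → ×s → (3.95067,3.15757) → (3.95,3.16)

Cross-section at z=5: (0.22,4.19) (-3.75,0.62) (-4.24,-0.62) (0.22,-3.80) (1.48,-3.86) (2.85,-1.83) (3.36,-0.18) (3.95,3.16)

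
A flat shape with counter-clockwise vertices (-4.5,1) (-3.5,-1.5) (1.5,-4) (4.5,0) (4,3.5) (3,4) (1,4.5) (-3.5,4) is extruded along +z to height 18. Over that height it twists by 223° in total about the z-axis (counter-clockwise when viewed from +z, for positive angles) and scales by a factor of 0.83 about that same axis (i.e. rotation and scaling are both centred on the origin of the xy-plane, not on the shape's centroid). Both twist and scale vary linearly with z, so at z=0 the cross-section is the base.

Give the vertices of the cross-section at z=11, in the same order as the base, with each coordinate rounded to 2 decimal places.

Cross-section at z=11: (2.29,-3.43) (3.20,-1.20) (1.51,3.52) (-2.91,2.79) (-4.76,0.21) (-4.42,-0.73) (-3.43,-2.29) (-0.21,-4.76)

t = z/height = 11/18 = 0.611111
s = 1 + (scale-1)·z/height = 1 + (0.83-1)·11/18 = 0.896111
θ = twist·z/height = 223°·11/18 = 136.2778° = 2.378496 rad
cos θ = -0.722699, sin θ = 0.691163 (intermediates below are computed at full precision and shown rounded to 5 d.p.)
v1: (-4.5,1) → rotate → (2.56098,-3.83293) → ×s → (2.29493,-3.43473) → (2.29,-3.43)
v2: (-3.5,-1.5) → rotate → (3.56619,-1.33502) → ×s → (3.19570,-1.19633) → (3.20,-1.20)
v3: (1.5,-4) → rotate → (1.68060,3.92754) → ×s → (1.50601,3.51951) → (1.51,3.52)
v4: (4.5,0) → rotate → (-3.25215,3.11023) → ×s → (-2.91428,2.78711) → (-2.91,2.79)
v5: (4,3.5) → rotate → (-5.30987,0.23520) → ×s → (-4.75823,0.21077) → (-4.76,0.21)
v6: (3,4) → rotate → (-4.93275,-0.81731) → ×s → (-4.42029,-0.73240) → (-4.42,-0.73)
v7: (1,4.5) → rotate → (-3.83293,-2.56098) → ×s → (-3.43473,-2.29493) → (-3.43,-2.29)
v8: (-3.5,4) → rotate → (-0.23520,-5.30987) → ×s → (-0.21077,-4.75823) → (-0.21,-4.76)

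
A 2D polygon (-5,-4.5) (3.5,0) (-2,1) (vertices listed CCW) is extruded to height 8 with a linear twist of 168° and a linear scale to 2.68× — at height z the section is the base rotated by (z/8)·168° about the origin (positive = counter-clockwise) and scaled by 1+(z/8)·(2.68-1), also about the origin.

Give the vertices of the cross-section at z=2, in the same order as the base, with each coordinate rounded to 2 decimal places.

Cross-section at z=2: (-1.00,-9.50) (3.69,3.33) (-3.06,-0.85)

t = z/height = 2/8 = 0.25
s = 1 + (scale-1)·z/height = 1 + (2.68-1)·2/8 = 1.420000
θ = twist·z/height = 168°·2/8 = 42.0000° = 0.733038 rad
cos θ = 0.743145, sin θ = 0.669131 (intermediates below are computed at full precision and shown rounded to 5 d.p.)
v1: (-5,-4.5) → rotate → (-0.70464,-6.68980) → ×s → (-1.00058,-9.49952) → (-1.00,-9.50)
v2: (3.5,0) → rotate → (2.60101,2.34196) → ×s → (3.69343,3.32558) → (3.69,3.33)
v3: (-2,1) → rotate → (-2.15542,-0.59512) → ×s → (-3.06070,-0.84507) → (-3.06,-0.85)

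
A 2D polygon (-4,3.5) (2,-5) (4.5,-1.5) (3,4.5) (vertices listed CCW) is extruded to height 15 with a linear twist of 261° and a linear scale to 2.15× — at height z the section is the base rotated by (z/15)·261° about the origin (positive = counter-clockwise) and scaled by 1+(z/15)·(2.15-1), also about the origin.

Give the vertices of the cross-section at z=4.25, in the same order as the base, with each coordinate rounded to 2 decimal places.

t = z/height = 4.25/15 = 0.283333
s = 1 + (scale-1)·z/height = 1 + (2.15-1)·4.25/15 = 1.325833
θ = twist·z/height = 261°·4.25/15 = 73.9500° = 1.290671 rad
cos θ = 0.276476, sin θ = 0.961021 (intermediates below are computed at full precision and shown rounded to 5 d.p.)
v1: (-4,3.5) → rotate → (-4.46948,-2.87642) → ×s → (-5.92578,-3.81365) → (-5.93,-3.81)
v2: (2,-5) → rotate → (5.35806,0.53966) → ×s → (7.10389,0.71550) → (7.10,0.72)
v3: (4.5,-1.5) → rotate → (2.68567,3.90988) → ×s → (3.56076,5.18385) → (3.56,5.18)
v4: (3,4.5) → rotate → (-3.49517,4.12720) → ×s → (-4.63401,5.47199) → (-4.63,5.47)

Cross-section at z=4.25: (-5.93,-3.81) (7.10,0.72) (3.56,5.18) (-4.63,5.47)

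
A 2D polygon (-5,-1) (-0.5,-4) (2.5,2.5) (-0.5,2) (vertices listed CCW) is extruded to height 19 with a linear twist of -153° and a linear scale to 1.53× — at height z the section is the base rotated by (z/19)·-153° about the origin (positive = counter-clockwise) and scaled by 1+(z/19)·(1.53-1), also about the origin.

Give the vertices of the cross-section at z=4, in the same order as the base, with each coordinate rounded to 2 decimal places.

Cross-section at z=4: (-5.30,2.02) (-2.84,-3.47) (3.83,0.87) (0.71,2.18)

t = z/height = 4/19 = 0.210526
s = 1 + (scale-1)·z/height = 1 + (1.53-1)·4/19 = 1.111579
θ = twist·z/height = -153°·4/19 = -32.2105° = -0.562180 rad
cos θ = 0.846095, sin θ = -0.533032 (intermediates below are computed at full precision and shown rounded to 5 d.p.)
v1: (-5,-1) → rotate → (-4.76351,1.81906) → ×s → (-5.29502,2.02203) → (-5.30,2.02)
v2: (-0.5,-4) → rotate → (-2.55517,-3.11787) → ×s → (-2.84028,-3.46575) → (-2.84,-3.47)
v3: (2.5,2.5) → rotate → (3.44782,0.78266) → ×s → (3.83252,0.86999) → (3.83,0.87)
v4: (-0.5,2) → rotate → (0.64302,1.95871) → ×s → (0.71476,2.17726) → (0.71,2.18)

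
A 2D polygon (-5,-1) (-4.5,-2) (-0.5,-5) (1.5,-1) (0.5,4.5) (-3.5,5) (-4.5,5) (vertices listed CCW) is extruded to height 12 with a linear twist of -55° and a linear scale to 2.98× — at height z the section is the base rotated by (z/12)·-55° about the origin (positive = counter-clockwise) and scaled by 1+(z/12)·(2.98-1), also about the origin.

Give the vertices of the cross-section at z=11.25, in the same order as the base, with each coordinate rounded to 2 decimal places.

t = z/height = 11.25/12 = 0.9375
s = 1 + (scale-1)·z/height = 1 + (2.98-1)·11.25/12 = 2.856250
θ = twist·z/height = -55°·11.25/12 = -51.5625° = -0.899935 rad
cos θ = 0.621661, sin θ = -0.783287 (intermediates below are computed at full precision and shown rounded to 5 d.p.)
v1: (-5,-1) → rotate → (-3.89159,3.29477) → ×s → (-11.11535,9.41070) → (-11.12,9.41)
v2: (-4.5,-2) → rotate → (-4.36405,2.28147) → ×s → (-12.46481,6.51645) → (-12.46,6.52)
v3: (-0.5,-5) → rotate → (-4.22726,-2.71666) → ×s → (-12.07412,-7.75946) → (-12.07,-7.76)
v4: (1.5,-1) → rotate → (0.14920,-1.79659) → ×s → (0.42616,-5.13151) → (0.43,-5.13)
v5: (0.5,4.5) → rotate → (3.83562,2.40583) → ×s → (10.95549,6.87165) → (10.96,6.87)
v6: (-3.5,5) → rotate → (1.74062,5.84981) → ×s → (4.97165,16.70851) → (4.97,16.71)
v7: (-4.5,5) → rotate → (1.11896,6.63309) → ×s → (3.19603,18.94577) → (3.20,18.95)

Cross-section at z=11.25: (-11.12,9.41) (-12.46,6.52) (-12.07,-7.76) (0.43,-5.13) (10.96,6.87) (4.97,16.71) (3.20,18.95)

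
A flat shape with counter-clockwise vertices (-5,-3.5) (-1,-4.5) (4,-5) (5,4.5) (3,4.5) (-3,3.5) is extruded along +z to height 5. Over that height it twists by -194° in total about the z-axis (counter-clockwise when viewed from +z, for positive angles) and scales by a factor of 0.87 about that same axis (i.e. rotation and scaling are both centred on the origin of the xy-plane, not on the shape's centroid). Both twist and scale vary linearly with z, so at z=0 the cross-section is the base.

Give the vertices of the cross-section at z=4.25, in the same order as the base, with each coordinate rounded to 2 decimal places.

t = z/height = 4.25/5 = 0.85
s = 1 + (scale-1)·z/height = 1 + (0.87-1)·4.25/5 = 0.889500
θ = twist·z/height = -194°·4.25/5 = -164.9000° = -2.878048 rad
cos θ = -0.965473, sin θ = -0.260505 (intermediates below are computed at full precision and shown rounded to 5 d.p.)
v1: (-5,-3.5) → rotate → (3.91560,4.68168) → ×s → (3.48292,4.16435) → (3.48,4.16)
v2: (-1,-4.5) → rotate → (-0.20680,4.60513) → ×s → (-0.18395,4.09626) → (-0.18,4.10)
v3: (4,-5) → rotate → (-5.16441,3.78535) → ×s → (-4.59375,3.36706) → (-4.59,3.37)
v4: (5,4.5) → rotate → (-3.65509,-5.64715) → ×s → (-3.25121,-5.02314) → (-3.25,-5.02)
v5: (3,4.5) → rotate → (-1.72415,-5.12614) → ×s → (-1.53363,-4.55970) → (-1.53,-4.56)
v6: (-3,3.5) → rotate → (3.80818,-2.59764) → ×s → (3.38738,-2.31060) → (3.39,-2.31)

Cross-section at z=4.25: (3.48,4.16) (-0.18,4.10) (-4.59,3.37) (-3.25,-5.02) (-1.53,-4.56) (3.39,-2.31)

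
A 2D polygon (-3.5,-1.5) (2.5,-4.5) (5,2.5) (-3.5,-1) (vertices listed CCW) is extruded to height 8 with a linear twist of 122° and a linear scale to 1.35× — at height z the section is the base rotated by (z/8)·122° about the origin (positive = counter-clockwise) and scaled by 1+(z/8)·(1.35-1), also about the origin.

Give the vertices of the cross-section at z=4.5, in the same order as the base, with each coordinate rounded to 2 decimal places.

Cross-section at z=4.5: (0.15,-4.56) (6.11,0.82) (-0.61,6.66) (-0.41,-4.34)

t = z/height = 4.5/8 = 0.5625
s = 1 + (scale-1)·z/height = 1 + (1.35-1)·4.5/8 = 1.196875
θ = twist·z/height = 122°·4.5/8 = 68.6250° = 1.197732 rad
cos θ = 0.364470, sin θ = 0.931215 (intermediates below are computed at full precision and shown rounded to 5 d.p.)
v1: (-3.5,-1.5) → rotate → (0.12118,-3.80596) → ×s → (0.14503,-4.55526) → (0.15,-4.56)
v2: (2.5,-4.5) → rotate → (5.10164,0.68792) → ×s → (6.10603,0.82335) → (6.11,0.82)
v3: (5,2.5) → rotate → (-0.50568,5.56725) → ×s → (-0.60524,6.66330) → (-0.61,6.66)
v4: (-3.5,-1) → rotate → (-0.34443,-3.62372) → ×s → (-0.41224,-4.33714) → (-0.41,-4.34)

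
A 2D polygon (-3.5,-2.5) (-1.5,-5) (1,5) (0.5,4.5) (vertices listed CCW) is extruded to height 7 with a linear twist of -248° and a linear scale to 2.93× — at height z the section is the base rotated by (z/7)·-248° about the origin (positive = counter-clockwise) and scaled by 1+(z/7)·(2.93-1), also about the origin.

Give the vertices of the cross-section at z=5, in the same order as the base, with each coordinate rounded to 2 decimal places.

t = z/height = 5/7 = 0.714286
s = 1 + (scale-1)·z/height = 1 + (2.93-1)·5/7 = 2.378571
θ = twist·z/height = -248°·5/7 = -177.1429° = -3.091726 rad
cos θ = -0.998757, sin θ = -0.049846 (intermediates below are computed at full precision and shown rounded to 5 d.p.)
v1: (-3.5,-2.5) → rotate → (3.37103,2.67135) → ×s → (8.01825,6.35400) → (8.02,6.35)
v2: (-1.5,-5) → rotate → (1.24891,5.06855) → ×s → (2.97061,12.05592) → (2.97,12.06)
v3: (1,5) → rotate → (-0.74953,-5.04363) → ×s → (-1.78280,-11.99664) → (-1.78,-12.00)
v4: (0.5,4.5) → rotate → (-0.27507,-4.51933) → ×s → (-0.65428,-10.74955) → (-0.65,-10.75)

Cross-section at z=5: (8.02,6.35) (2.97,12.06) (-1.78,-12.00) (-0.65,-10.75)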